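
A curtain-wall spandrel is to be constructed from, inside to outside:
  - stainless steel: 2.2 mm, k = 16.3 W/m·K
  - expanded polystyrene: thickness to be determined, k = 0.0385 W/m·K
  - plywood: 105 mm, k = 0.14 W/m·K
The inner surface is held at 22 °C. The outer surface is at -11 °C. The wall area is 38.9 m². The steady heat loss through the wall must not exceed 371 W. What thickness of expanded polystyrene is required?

L ≈ 104 mm

Using the resistance-network approach (series):
R_stainless steel = L/(kA) = 0.0022/(16.3×38.9) = 3.47×10^-6 K/W
R_plywood = L/(kA) = 0.105/(0.14×38.9) = 0.01928 K/W
Sum of the known resistances R_other = 0.01928 K/W
Required total resistance R_tot = ΔT/Q_allow = 33/371 = 0.08895 K/W
R_expanded polystyrene = R_tot − R_other = 0.06967 K/W
L = R·k·A = 0.06967×0.0385×38.9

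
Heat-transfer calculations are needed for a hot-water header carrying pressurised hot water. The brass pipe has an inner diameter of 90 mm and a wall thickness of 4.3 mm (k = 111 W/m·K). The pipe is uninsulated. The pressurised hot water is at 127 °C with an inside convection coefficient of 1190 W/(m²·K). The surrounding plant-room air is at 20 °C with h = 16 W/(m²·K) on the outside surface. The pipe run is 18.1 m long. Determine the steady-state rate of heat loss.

Treating each annulus and film as a series resistance:
R_inner film = 1/(h_i·2πr₁L) = 1/(1190×2π×0.045×18.1) = 1.642×10^-4 K/W
R_brass pipe wall = ln(49.3/45)/(2π×111×18.1) = 7.229×10^-6 K/W
R_outer film = 1/(h_o·2πr_oL) = 1/(16×2π×0.0493×18.1) = 0.01115 K/W
R_total = 0.01132 K/W
Q = ΔT/R_total = 107/0.01132

Q ≈ 9450 W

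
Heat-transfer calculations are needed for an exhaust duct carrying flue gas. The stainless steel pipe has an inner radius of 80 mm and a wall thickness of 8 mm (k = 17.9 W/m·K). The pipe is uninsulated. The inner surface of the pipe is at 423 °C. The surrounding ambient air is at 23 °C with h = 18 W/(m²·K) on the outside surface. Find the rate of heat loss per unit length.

Treating each annulus and film as a series resistance:
R_stainless steel pipe wall = ln(88/80)/(2π×17.9×1) = 8.474×10^-4 K/W
R_outer film = 1/(h_o·2πr_oL) = 1/(18×2π×0.088×1) = 0.1005 K/W
R_total = 0.1013 K/W
Q = ΔT/R_total = 400/0.1013

q′ ≈ 3950 W/m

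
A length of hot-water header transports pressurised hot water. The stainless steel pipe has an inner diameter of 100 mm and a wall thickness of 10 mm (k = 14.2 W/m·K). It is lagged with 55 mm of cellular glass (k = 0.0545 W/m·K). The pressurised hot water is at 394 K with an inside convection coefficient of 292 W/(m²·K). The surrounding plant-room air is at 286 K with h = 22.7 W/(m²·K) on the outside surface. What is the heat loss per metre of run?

Radial resistances (cylindrical: R_cond = ln(r_o/r_i)/(2πkL), R_conv = 1/(h·2πrL)):
R_inner film = 1/(h_i·2πr₁L) = 1/(292×2π×0.05×1) = 0.0109 K/W
R_stainless steel pipe wall = ln(60/50)/(2π×14.2×1) = 0.002043 K/W
R_cellular glass = ln(115/60)/(2π×0.0545×1) = 1.9 K/W
R_outer film = 1/(h_o·2πr_oL) = 1/(22.7×2π×0.115×1) = 0.06097 K/W
R_total = 1.974 K/W
Q = ΔT/R_total = 108/1.974

q′ ≈ 54.7 W/m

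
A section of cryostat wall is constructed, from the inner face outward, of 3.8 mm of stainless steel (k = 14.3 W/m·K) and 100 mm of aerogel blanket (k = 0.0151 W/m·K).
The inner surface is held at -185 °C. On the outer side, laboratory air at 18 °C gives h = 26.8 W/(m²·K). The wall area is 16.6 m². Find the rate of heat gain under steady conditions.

Model the wall as resistances in series:
R_stainless steel = L/(kA) = 0.0038/(14.3×16.6) = 1.601×10^-5 K/W
R_aerogel blanket = L/(kA) = 0.1/(0.0151×16.6) = 0.3989 K/W
R_outer film = 1/(h_o·A) = 1/(26.8×16.6) = 0.002248 K/W
R_total = 0.4012 K/W
Q = ΔT / R_total = 203 / 0.4012

Q ≈ 506 W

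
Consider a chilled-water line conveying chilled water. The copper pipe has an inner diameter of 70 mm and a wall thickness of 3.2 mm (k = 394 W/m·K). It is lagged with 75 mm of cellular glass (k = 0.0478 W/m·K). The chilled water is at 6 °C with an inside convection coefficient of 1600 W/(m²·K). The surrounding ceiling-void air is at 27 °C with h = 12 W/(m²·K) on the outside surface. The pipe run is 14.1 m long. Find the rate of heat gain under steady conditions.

For a radial system each layer contributes R = ln(r_out/r_in)/(2πkL); films add R = 1/(hA).
R_inner film = 1/(h_i·2πr₁L) = 1/(1600×2π×0.035×14.1) = 2.016×10^-4 K/W
R_copper pipe wall = ln(38.2/35)/(2π×394×14.1) = 2.506×10^-6 K/W
R_cellular glass = ln(113.2/38.2)/(2π×0.0478×14.1) = 0.2565 K/W
R_outer film = 1/(h_o·2πr_oL) = 1/(12×2π×0.1132×14.1) = 0.008309 K/W
R_total = 0.265 K/W
Q = ΔT/R_total = 21/0.265

Q ≈ 79.2 W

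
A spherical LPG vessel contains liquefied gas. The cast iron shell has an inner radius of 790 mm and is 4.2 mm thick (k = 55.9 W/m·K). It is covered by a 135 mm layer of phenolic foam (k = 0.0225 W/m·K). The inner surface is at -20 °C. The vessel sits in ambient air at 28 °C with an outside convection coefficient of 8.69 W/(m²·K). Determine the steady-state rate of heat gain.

Q ≈ 73 W

Each spherical layer contributes R = (1/r_i − 1/r_o)/(4πk):
R_cast iron shell = (1/0.79 − 1/0.7942)/(4π×55.9) = 9.53×10^-6 K/W
R_phenolic foam = (1/0.7942 − 1/0.9292)/(4π×0.0225) = 0.647 K/W
R_outer film = 1/(h·4πr_o²) = 1/(8.69×4π×0.9292²) = 0.01061 K/W
R_total = 0.6576 K/W
Q = ΔT/R_total = 48/0.6576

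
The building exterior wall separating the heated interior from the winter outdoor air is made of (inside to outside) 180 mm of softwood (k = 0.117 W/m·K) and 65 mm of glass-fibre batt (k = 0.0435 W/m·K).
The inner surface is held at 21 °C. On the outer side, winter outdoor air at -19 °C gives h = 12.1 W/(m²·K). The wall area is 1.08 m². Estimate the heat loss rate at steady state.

Using the resistance-network approach (series):
R_softwood = L/(kA) = 0.18/(0.117×1.08) = 1.425 K/W
R_glass-fibre batt = L/(kA) = 0.065/(0.0435×1.08) = 1.384 K/W
R_outer film = 1/(h_o·A) = 1/(12.1×1.08) = 0.07652 K/W
R_total = 2.885 K/W
Q = ΔT / R_total = 40 / 2.885

Q ≈ 13.9 W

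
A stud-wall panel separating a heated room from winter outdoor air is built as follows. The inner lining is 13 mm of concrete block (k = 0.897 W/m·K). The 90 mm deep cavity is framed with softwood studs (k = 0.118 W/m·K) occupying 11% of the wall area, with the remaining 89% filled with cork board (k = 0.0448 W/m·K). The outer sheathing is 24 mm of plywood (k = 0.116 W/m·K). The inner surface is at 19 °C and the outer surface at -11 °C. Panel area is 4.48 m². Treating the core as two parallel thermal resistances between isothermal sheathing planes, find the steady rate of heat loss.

Q ≈ 69.8 W

Sheathing layers in series; stud and cavity paths in parallel between them.
R_inner = 0.013/(0.897×4.48) = 0.003235 K/W
R_stud  = 0.09/(0.118×0.11×4.48) = 1.548 K/W
R_cav   = 0.09/(0.0448×0.89×4.48) = 0.5038 K/W
1/R_core = 1/R_stud + 1/R_cav → R_core = 0.3801 K/W
R_outer = 0.024/(0.116×4.48) = 0.04618 K/W
R_total = 0.4295 K/W
Q = ΔT/R_total = 30/0.4295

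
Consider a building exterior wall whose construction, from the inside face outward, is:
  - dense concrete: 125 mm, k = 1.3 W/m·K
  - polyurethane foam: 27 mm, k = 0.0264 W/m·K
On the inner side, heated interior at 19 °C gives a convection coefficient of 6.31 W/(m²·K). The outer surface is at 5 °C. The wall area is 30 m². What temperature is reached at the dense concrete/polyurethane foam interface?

Thermal resistances in series:
R_inner film = 1/(h_i·A) = 1/(6.31×30) = 0.005283 K/W
R_dense concrete = L/(kA) = 0.125/(1.3×30) = 0.003205 K/W
R_polyurethane foam = L/(kA) = 0.027/(0.0264×30) = 0.03409 K/W
R_total = 0.04258 K/W;  Q = ΔT/R_total = 14/0.04258 = 328.8 W
T_interface = T_inner − Q·ΣR(inner→interface) = 19 − 329×0.008488

T ≈ 16.2 °C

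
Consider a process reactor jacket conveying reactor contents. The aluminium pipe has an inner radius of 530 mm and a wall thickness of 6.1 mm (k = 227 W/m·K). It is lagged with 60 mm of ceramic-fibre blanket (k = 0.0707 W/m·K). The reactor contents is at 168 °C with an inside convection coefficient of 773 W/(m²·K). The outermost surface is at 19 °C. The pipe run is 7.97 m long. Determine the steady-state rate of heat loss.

Q ≈ 4960 W

Cylindrical conduction, so R = ln(r₂/r₁)/(2πkL) per layer, in series:
R_inner film = 1/(h_i·2πr₁L) = 1/(773×2π×0.53×7.97) = 4.874×10^-5 K/W
R_aluminium pipe wall = ln(536.1/530)/(2π×227×7.97) = 1.007×10^-6 K/W
R_ceramic-fibre blanket = ln(596.1/536.1)/(2π×0.0707×7.97) = 0.02996 K/W
R_total = 0.03001 K/W
Q = ΔT/R_total = 149/0.03001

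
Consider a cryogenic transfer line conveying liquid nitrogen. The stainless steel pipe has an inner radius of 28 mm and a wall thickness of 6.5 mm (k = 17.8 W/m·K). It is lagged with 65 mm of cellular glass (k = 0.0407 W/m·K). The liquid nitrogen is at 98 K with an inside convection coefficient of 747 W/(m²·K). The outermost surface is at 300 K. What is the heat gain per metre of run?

q′ ≈ 48.7 W/m

Per-layer cylindrical resistances, series-summed:
R_inner film = 1/(h_i·2πr₁L) = 1/(747×2π×0.028×1) = 0.007609 K/W
R_stainless steel pipe wall = ln(34.5/28)/(2π×17.8×1) = 0.001867 K/W
R_cellular glass = ln(99.5/34.5)/(2π×0.0407×1) = 4.142 K/W
R_total = 4.151 K/W
Q = ΔT/R_total = 202/4.151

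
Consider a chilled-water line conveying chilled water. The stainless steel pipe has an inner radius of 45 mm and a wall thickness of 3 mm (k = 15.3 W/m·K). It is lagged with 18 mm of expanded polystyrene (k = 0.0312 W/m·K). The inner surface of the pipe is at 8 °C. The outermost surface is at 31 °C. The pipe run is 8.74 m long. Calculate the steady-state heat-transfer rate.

Radial resistances (cylindrical: R_cond = ln(r_o/r_i)/(2πkL), R_conv = 1/(h·2πrL)):
R_stainless steel pipe wall = ln(48/45)/(2π×15.3×8.74) = 7.681×10^-5 K/W
R_expanded polystyrene = ln(66/48)/(2π×0.0312×8.74) = 0.1859 K/W
R_total = 0.1859 K/W
Q = ΔT/R_total = 23/0.1859

Q ≈ 124 W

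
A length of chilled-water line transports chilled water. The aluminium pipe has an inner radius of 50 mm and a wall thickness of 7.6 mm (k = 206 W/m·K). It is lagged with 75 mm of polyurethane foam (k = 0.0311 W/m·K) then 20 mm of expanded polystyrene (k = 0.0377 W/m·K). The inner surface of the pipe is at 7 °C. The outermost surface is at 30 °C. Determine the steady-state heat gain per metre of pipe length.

Treating each annulus and film as a series resistance:
R_aluminium pipe wall = ln(57.6/50)/(2π×206×1) = 1.093×10^-4 K/W
R_polyurethane foam = ln(132.6/57.6)/(2π×0.0311×1) = 4.267 K/W
R_expanded polystyrene = ln(152.6/132.6)/(2π×0.0377×1) = 0.5931 K/W
R_total = 4.86 K/W
Q = ΔT/R_total = 23/4.86

q′ ≈ 4.73 W/m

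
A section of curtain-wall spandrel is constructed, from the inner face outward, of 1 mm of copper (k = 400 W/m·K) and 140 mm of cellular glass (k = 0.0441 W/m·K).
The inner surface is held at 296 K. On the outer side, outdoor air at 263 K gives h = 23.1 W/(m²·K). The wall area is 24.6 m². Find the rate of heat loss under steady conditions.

Model the wall as resistances in series:
R_copper = L/(kA) = 0.001/(400×24.6) = 1.016×10^-7 K/W
R_cellular glass = L/(kA) = 0.14/(0.0441×24.6) = 0.129 K/W
R_outer film = 1/(h_o·A) = 1/(23.1×24.6) = 0.00176 K/W
R_total = 0.1308 K/W
Q = ΔT / R_total = 33 / 0.1308

Q ≈ 252 W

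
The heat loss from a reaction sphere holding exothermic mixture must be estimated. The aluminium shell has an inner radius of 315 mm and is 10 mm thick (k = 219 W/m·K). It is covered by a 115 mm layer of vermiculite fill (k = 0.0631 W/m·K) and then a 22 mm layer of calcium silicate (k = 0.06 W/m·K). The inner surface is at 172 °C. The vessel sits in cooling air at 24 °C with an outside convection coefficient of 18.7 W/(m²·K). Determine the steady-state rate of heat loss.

Q ≈ 126 W

Spherical conduction: R = (1/r_in − 1/r_out)/(4πk) per layer; series-sum.
R_aluminium shell = (1/0.315 − 1/0.325)/(4π×219) = 3.549×10^-5 K/W
R_vermiculite fill = (1/0.325 − 1/0.44)/(4π×0.0631) = 1.014 K/W
R_calcium silicate = (1/0.44 − 1/0.462)/(4π×0.06) = 0.1435 K/W
R_outer film = 1/(h·4πr_o²) = 1/(18.7×4π×0.462²) = 0.01994 K/W
R_total = 1.178 K/W
Q = ΔT/R_total = 148/1.178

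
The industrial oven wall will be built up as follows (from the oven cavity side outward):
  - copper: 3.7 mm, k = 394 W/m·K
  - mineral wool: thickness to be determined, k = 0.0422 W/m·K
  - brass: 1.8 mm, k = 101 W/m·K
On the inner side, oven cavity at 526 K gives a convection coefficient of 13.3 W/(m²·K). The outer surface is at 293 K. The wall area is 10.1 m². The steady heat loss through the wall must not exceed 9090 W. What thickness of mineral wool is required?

L ≈ 7.75 mm

Model the wall as resistances in series:
R_inner film = 1/(h_i·A) = 1/(13.3×10.1) = 0.007444 K/W
R_copper = L/(kA) = 0.0037/(394×10.1) = 9.298×10^-7 K/W
R_brass = L/(kA) = 0.0018/(101×10.1) = 1.765×10^-6 K/W
Sum of the known resistances R_other = 0.007447 K/W
Required total resistance R_tot = ΔT/Q_allow = 233/9090 = 0.02563 K/W
R_mineral wool = R_tot − R_other = 0.01819 K/W
L = R·k·A = 0.01819×0.0422×10.1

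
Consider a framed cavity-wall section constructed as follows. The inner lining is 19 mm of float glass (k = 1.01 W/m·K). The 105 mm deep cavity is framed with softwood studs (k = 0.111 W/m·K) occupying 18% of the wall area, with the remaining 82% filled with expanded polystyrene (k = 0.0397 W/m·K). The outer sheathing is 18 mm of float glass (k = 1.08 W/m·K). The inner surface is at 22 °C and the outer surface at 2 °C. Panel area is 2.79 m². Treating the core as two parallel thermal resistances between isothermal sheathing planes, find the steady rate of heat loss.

Q ≈ 27.4 W

Sheathing layers in series; stud and cavity paths in parallel between them.
R_inner = 0.019/(1.01×2.79) = 0.006743 K/W
R_stud  = 0.105/(0.111×0.18×2.79) = 1.884 K/W
R_cav   = 0.105/(0.0397×0.82×2.79) = 1.156 K/W
1/R_core = 1/R_stud + 1/R_cav → R_core = 0.7164 K/W
R_outer = 0.018/(1.08×2.79) = 0.005974 K/W
R_total = 0.7291 K/W
Q = ΔT/R_total = 20/0.7291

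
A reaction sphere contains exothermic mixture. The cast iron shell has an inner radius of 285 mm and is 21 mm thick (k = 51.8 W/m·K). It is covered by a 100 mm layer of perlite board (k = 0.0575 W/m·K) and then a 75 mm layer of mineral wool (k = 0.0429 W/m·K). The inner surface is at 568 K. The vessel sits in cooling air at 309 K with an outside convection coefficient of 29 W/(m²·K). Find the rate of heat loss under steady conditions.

Each spherical layer contributes R = (1/r_i − 1/r_o)/(4πk):
R_cast iron shell = (1/0.285 − 1/0.306)/(4π×51.8) = 3.699×10^-4 K/W
R_perlite board = (1/0.306 − 1/0.406)/(4π×0.0575) = 1.114 K/W
R_mineral wool = (1/0.406 − 1/0.481)/(4π×0.0429) = 0.7124 K/W
R_outer film = 1/(h·4πr_o²) = 1/(29×4π×0.481²) = 0.01186 K/W
R_total = 1.839 K/W
Q = ΔT/R_total = 259/1.839

Q ≈ 141 W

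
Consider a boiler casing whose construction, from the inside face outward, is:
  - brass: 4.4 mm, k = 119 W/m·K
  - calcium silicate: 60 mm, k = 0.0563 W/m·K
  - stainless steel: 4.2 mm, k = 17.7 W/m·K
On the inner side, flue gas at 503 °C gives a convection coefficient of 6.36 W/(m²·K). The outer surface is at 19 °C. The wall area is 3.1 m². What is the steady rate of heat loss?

Q ≈ 1230 W

Model the wall as resistances in series:
R_inner film = 1/(h_i·A) = 1/(6.36×3.1) = 0.05072 K/W
R_brass = L/(kA) = 0.0044/(119×3.1) = 1.193×10^-5 K/W
R_calcium silicate = L/(kA) = 0.06/(0.0563×3.1) = 0.3438 K/W
R_stainless steel = L/(kA) = 0.0042/(17.7×3.1) = 7.654×10^-5 K/W
R_total = 0.3946 K/W
Q = ΔT / R_total = 484 / 0.3946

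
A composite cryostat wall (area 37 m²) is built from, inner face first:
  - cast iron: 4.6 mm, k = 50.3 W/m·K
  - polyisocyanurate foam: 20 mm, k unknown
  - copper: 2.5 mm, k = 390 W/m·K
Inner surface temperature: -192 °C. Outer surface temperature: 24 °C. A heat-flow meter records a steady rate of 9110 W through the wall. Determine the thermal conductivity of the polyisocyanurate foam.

Treating each layer as a thermal resistance in series:
R_cast iron = L/(kA) = 0.0046/(50.3×37) = 2.472×10^-6 K/W
R_copper = L/(kA) = 0.0025/(390×37) = 1.733×10^-7 K/W
Sum of known resistances R_other = 2.645×10^-6 K/W
Total R = ΔT/Q = 216/9110 = 0.02371 K/W
R_polyisocyanurate foam = R_total − R_other = 0.02371 K/W
k = L/(R·A) = 0.02/(0.02371×37)

k ≈ 0.0228 W/(m·K)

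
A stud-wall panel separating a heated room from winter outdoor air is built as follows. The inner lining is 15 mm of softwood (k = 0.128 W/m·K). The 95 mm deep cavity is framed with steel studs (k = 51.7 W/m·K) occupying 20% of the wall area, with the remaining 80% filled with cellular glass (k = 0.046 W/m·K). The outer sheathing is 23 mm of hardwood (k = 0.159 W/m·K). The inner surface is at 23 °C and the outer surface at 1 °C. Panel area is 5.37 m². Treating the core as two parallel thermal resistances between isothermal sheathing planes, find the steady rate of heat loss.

Sheathing layers in series; stud and cavity paths in parallel between them.
R_inner = 0.015/(0.128×5.37) = 0.02182 K/W
R_stud  = 0.095/(51.7×0.2×5.37) = 0.001711 K/W
R_cav   = 0.095/(0.046×0.8×5.37) = 0.4807 K/W
1/R_core = 1/R_stud + 1/R_cav → R_core = 0.001705 K/W
R_outer = 0.023/(0.159×5.37) = 0.02694 K/W
R_total = 0.05046 K/W
Q = ΔT/R_total = 22/0.05046

Q ≈ 436 W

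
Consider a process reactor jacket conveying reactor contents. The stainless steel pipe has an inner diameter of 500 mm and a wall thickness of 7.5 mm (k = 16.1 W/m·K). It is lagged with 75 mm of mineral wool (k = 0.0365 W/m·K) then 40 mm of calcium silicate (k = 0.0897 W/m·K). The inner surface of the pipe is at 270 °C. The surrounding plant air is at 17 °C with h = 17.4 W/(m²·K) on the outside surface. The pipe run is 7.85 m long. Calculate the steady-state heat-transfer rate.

Q ≈ 1480 W

Cylindrical conduction, so R = ln(r₂/r₁)/(2πkL) per layer, in series:
R_stainless steel pipe wall = ln(257.5/250)/(2π×16.1×7.85) = 3.722×10^-5 K/W
R_mineral wool = ln(332.5/257.5)/(2π×0.0365×7.85) = 0.142 K/W
R_calcium silicate = ln(372.5/332.5)/(2π×0.0897×7.85) = 0.02568 K/W
R_outer film = 1/(h_o·2πr_oL) = 1/(17.4×2π×0.3725×7.85) = 0.003128 K/W
R_total = 0.1708 K/W
Q = ΔT/R_total = 253/0.1708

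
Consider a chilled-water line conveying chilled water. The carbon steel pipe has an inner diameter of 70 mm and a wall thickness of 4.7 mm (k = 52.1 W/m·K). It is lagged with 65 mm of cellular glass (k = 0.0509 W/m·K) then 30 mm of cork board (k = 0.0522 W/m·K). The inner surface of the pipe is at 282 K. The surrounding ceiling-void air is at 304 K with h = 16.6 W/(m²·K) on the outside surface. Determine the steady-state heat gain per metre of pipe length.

q′ ≈ 5.68 W/m

Per-layer cylindrical resistances, series-summed:
R_carbon steel pipe wall = ln(39.7/35)/(2π×52.1×1) = 3.849×10^-4 K/W
R_cellular glass = ln(104.7/39.7)/(2π×0.0509×1) = 3.032 K/W
R_cork board = ln(134.7/104.7)/(2π×0.0522×1) = 0.7682 K/W
R_outer film = 1/(h_o·2πr_oL) = 1/(16.6×2π×0.1347×1) = 0.07118 K/W
R_total = 3.872 K/W
Q = ΔT/R_total = 22/3.872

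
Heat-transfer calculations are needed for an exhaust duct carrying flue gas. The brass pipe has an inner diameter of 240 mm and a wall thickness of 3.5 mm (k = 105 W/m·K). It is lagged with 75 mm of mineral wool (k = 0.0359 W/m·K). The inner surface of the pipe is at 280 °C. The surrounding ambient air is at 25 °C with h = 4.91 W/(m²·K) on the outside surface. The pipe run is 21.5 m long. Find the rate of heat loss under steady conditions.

Q ≈ 2420 W

Treating each annulus and film as a series resistance:
R_brass pipe wall = ln(123.5/120)/(2π×105×21.5) = 2.027×10^-6 K/W
R_mineral wool = ln(198.5/123.5)/(2π×0.0359×21.5) = 0.09785 K/W
R_outer film = 1/(h_o·2πr_oL) = 1/(4.91×2π×0.1985×21.5) = 0.007595 K/W
R_total = 0.1054 K/W
Q = ΔT/R_total = 255/0.1054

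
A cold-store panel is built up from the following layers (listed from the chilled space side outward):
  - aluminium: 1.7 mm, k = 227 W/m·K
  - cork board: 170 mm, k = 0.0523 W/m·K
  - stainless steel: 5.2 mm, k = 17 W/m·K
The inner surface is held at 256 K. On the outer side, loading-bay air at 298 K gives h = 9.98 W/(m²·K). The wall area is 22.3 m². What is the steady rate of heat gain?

Q ≈ 279 W

Thermal resistances in series:
R_aluminium = L/(kA) = 0.0017/(227×22.3) = 3.358×10^-7 K/W
R_cork board = L/(kA) = 0.17/(0.0523×22.3) = 0.1458 K/W
R_stainless steel = L/(kA) = 0.0052/(17×22.3) = 1.372×10^-5 K/W
R_outer film = 1/(h_o·A) = 1/(9.98×22.3) = 0.004493 K/W
R_total = 0.1503 K/W
Q = ΔT / R_total = 42 / 0.1503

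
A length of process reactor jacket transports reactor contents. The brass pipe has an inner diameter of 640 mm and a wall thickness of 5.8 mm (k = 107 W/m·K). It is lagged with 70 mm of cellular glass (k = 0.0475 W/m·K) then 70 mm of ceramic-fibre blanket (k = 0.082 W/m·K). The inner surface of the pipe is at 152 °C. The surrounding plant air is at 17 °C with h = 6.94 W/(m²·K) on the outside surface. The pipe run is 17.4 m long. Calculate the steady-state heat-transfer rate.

Cylindrical conduction, so R = ln(r₂/r₁)/(2πkL) per layer, in series:
R_brass pipe wall = ln(325.8/320)/(2π×107×17.4) = 1.536×10^-6 K/W
R_cellular glass = ln(395.8/325.8)/(2π×0.0475×17.4) = 0.03748 K/W
R_ceramic-fibre blanket = ln(465.8/395.8)/(2π×0.082×17.4) = 0.01817 K/W
R_outer film = 1/(h_o·2πr_oL) = 1/(6.94×2π×0.4658×17.4) = 0.00283 K/W
R_total = 0.05847 K/W
Q = ΔT/R_total = 135/0.05847

Q ≈ 2310 W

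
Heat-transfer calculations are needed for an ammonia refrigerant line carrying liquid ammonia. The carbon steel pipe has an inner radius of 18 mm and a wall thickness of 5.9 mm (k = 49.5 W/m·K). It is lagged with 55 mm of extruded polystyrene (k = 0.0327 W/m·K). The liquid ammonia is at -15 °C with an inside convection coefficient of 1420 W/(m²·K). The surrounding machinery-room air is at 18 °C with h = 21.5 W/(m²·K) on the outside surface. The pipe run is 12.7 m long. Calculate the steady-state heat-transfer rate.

Cylindrical conduction, so R = ln(r₂/r₁)/(2πkL) per layer, in series:
R_inner film = 1/(h_i·2πr₁L) = 1/(1420×2π×0.018×12.7) = 4.903×10^-4 K/W
R_carbon steel pipe wall = ln(23.9/18)/(2π×49.5×12.7) = 7.178×10^-5 K/W
R_extruded polystyrene = ln(78.9/23.9)/(2π×0.0327×12.7) = 0.4577 K/W
R_outer film = 1/(h_o·2πr_oL) = 1/(21.5×2π×0.0789×12.7) = 0.007388 K/W
R_total = 0.4657 K/W
Q = ΔT/R_total = 33/0.4657

Q ≈ 70.9 W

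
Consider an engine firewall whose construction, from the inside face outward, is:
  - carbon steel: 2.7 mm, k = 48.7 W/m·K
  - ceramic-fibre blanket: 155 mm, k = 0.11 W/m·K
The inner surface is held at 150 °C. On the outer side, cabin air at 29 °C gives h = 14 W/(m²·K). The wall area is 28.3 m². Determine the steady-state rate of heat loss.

Model the wall as resistances in series:
R_carbon steel = L/(kA) = 0.0027/(48.7×28.3) = 1.959×10^-6 K/W
R_ceramic-fibre blanket = L/(kA) = 0.155/(0.11×28.3) = 0.04979 K/W
R_outer film = 1/(h_o·A) = 1/(14×28.3) = 0.002524 K/W
R_total = 0.05232 K/W
Q = ΔT / R_total = 121 / 0.05232

Q ≈ 2310 W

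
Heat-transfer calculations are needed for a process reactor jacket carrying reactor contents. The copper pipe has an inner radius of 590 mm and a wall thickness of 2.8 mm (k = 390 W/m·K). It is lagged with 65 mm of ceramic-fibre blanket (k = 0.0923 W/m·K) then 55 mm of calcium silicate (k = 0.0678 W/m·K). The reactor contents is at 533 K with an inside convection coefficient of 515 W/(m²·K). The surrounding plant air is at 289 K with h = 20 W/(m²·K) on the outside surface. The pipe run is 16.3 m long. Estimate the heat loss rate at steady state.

Q ≈ 10500 W

Treating each annulus and film as a series resistance:
R_inner film = 1/(h_i·2πr₁L) = 1/(515×2π×0.59×16.3) = 3.213×10^-5 K/W
R_copper pipe wall = ln(592.8/590)/(2π×390×16.3) = 1.185×10^-7 K/W
R_ceramic-fibre blanket = ln(657.8/592.8)/(2π×0.0923×16.3) = 0.01101 K/W
R_calcium silicate = ln(712.8/657.8)/(2π×0.0678×16.3) = 0.01156 K/W
R_outer film = 1/(h_o·2πr_oL) = 1/(20×2π×0.7128×16.3) = 6.849×10^-4 K/W
R_total = 0.02329 K/W
Q = ΔT/R_total = 244/0.02329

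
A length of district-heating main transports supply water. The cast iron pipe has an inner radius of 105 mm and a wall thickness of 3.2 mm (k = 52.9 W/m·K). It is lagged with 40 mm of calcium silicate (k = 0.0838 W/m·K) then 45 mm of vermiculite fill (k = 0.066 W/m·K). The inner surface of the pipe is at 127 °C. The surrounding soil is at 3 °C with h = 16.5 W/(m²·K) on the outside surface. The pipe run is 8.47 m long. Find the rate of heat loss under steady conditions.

Cylindrical conduction, so R = ln(r₂/r₁)/(2πkL) per layer, in series:
R_cast iron pipe wall = ln(108.2/105)/(2π×52.9×8.47) = 1.066×10^-5 K/W
R_calcium silicate = ln(148.2/108.2)/(2π×0.0838×8.47) = 0.07054 K/W
R_vermiculite fill = ln(193.2/148.2)/(2π×0.066×8.47) = 0.07549 K/W
R_outer film = 1/(h_o·2πr_oL) = 1/(16.5×2π×0.1932×8.47) = 0.005894 K/W
R_total = 0.1519 K/W
Q = ΔT/R_total = 124/0.1519

Q ≈ 816 W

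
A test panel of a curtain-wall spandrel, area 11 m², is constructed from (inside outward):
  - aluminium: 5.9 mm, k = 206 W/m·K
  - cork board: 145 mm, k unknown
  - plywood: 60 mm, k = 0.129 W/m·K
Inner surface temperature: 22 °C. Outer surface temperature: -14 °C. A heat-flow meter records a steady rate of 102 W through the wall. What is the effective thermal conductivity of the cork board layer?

k ≈ 0.0424 W/(m·K)

Thermal resistances in series:
R_aluminium = L/(kA) = 0.0059/(206×11) = 2.604×10^-6 K/W
R_plywood = L/(kA) = 0.06/(0.129×11) = 0.04228 K/W
Sum of known resistances R_other = 0.04229 K/W
Total R = ΔT/Q = 36/102 = 0.3529 K/W
R_cork board = R_total − R_other = 0.3107 K/W
k = L/(R·A) = 0.145/(0.3107×11)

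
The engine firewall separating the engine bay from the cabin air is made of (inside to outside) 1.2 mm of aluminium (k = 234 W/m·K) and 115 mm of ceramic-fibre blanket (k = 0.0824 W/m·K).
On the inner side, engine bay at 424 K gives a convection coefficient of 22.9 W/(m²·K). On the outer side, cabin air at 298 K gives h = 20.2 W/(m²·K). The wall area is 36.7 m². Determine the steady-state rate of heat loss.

Using the resistance-network approach (series):
R_inner film = 1/(h_i·A) = 1/(22.9×36.7) = 0.00119 K/W
R_aluminium = L/(kA) = 0.0012/(234×36.7) = 1.397×10^-7 K/W
R_ceramic-fibre blanket = L/(kA) = 0.115/(0.0824×36.7) = 0.03803 K/W
R_outer film = 1/(h_o·A) = 1/(20.2×36.7) = 0.001349 K/W
R_total = 0.04057 K/W
Q = ΔT / R_total = 126 / 0.04057

Q ≈ 3110 W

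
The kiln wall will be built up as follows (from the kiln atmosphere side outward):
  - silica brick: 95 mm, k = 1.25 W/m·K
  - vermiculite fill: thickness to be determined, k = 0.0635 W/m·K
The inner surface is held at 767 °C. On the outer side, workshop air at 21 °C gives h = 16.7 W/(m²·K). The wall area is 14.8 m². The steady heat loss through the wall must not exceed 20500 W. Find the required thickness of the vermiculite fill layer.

Thermal resistances in series:
R_silica brick = L/(kA) = 0.095/(1.25×14.8) = 0.005135 K/W
R_outer film = 1/(h_o·A) = 1/(16.7×14.8) = 0.004046 K/W
Sum of the known resistances R_other = 0.009181 K/W
Required total resistance R_tot = ΔT/Q_allow = 746/20500 = 0.03639 K/W
R_vermiculite fill = R_tot − R_other = 0.02721 K/W
L = R·k·A = 0.02721×0.0635×14.8

L ≈ 25.6 mm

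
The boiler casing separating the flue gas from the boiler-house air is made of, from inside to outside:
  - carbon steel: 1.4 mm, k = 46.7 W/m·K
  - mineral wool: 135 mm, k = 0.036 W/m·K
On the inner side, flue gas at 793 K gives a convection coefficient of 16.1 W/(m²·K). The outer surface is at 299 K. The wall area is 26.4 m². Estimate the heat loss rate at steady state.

Q ≈ 3420 W

Thermal resistances in series:
R_inner film = 1/(h_i·A) = 1/(16.1×26.4) = 0.002353 K/W
R_carbon steel = L/(kA) = 0.0014/(46.7×26.4) = 1.136×10^-6 K/W
R_mineral wool = L/(kA) = 0.135/(0.036×26.4) = 0.142 K/W
R_total = 0.1444 K/W
Q = ΔT / R_total = 494 / 0.1444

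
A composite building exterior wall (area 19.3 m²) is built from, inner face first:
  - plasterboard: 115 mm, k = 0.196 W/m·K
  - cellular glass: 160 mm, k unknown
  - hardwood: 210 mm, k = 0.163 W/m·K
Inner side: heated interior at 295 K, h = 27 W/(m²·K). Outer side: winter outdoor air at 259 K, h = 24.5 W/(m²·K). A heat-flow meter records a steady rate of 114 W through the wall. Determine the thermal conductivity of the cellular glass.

Thermal resistances in series:
R_inner film = 1/(h_i·A) = 1/(27×19.3) = 0.001919 K/W
R_plasterboard = L/(kA) = 0.115/(0.196×19.3) = 0.0304 K/W
R_hardwood = L/(kA) = 0.21/(0.163×19.3) = 0.06675 K/W
R_outer film = 1/(h_o·A) = 1/(24.5×19.3) = 0.002115 K/W
Sum of known resistances R_other = 0.1012 K/W
Total R = ΔT/Q = 36/114 = 0.3158 K/W
R_cellular glass = R_total − R_other = 0.2146 K/W
k = L/(R·A) = 0.16/(0.2146×19.3)

k ≈ 0.0386 W/(m·K)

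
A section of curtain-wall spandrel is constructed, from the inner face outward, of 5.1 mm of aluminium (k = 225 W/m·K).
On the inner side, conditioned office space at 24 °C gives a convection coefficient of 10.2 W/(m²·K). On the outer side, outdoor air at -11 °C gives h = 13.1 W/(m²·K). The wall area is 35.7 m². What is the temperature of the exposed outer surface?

T ≈ 4.32 °C

Series thermal resistances:
R_inner film = 1/(h_i·A) = 1/(10.2×35.7) = 0.002746 K/W
R_aluminium = L/(kA) = 0.0051/(225×35.7) = 6.349×10^-7 K/W
R_outer film = 1/(h_o·A) = 1/(13.1×35.7) = 0.002138 K/W
R_total = 0.004885 K/W;  Q = ΔT/R_total = 35/0.004885 = 7165 W
T_interface = T_inner − Q·ΣR(inner→interface) = 24 − 7160×0.002747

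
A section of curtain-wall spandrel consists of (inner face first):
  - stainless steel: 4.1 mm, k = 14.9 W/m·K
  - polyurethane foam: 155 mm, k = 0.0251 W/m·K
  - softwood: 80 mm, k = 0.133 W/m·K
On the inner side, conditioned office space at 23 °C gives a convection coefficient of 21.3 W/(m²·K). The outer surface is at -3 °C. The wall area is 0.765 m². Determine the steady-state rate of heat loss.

Q ≈ 2.91 W

Series thermal resistances:
R_inner film = 1/(h_i·A) = 1/(21.3×0.765) = 0.06137 K/W
R_stainless steel = L/(kA) = 0.0041/(14.9×0.765) = 3.597×10^-4 K/W
R_polyurethane foam = L/(kA) = 0.155/(0.0251×0.765) = 8.072 K/W
R_softwood = L/(kA) = 0.08/(0.133×0.765) = 0.7863 K/W
R_total = 8.92 K/W
Q = ΔT / R_total = 26 / 8.92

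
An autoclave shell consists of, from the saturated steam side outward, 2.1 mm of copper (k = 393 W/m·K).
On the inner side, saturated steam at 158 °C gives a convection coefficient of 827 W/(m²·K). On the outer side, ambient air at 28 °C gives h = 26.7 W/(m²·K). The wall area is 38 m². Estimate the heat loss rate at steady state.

Using the resistance-network approach (series):
R_inner film = 1/(h_i·A) = 1/(827×38) = 3.182×10^-5 K/W
R_copper = L/(kA) = 0.0021/(393×38) = 1.406×10^-7 K/W
R_outer film = 1/(h_o·A) = 1/(26.7×38) = 9.856×10^-4 K/W
R_total = 0.001018 K/W
Q = ΔT / R_total = 130 / 0.001018

Q ≈ 128000 W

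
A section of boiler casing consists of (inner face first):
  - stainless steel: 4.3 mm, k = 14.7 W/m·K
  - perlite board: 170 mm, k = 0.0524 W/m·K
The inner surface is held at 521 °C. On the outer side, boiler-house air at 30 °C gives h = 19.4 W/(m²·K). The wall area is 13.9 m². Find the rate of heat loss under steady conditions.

Thermal resistances in series:
R_stainless steel = L/(kA) = 0.0043/(14.7×13.9) = 2.104×10^-5 K/W
R_perlite board = L/(kA) = 0.17/(0.0524×13.9) = 0.2334 K/W
R_outer film = 1/(h_o·A) = 1/(19.4×13.9) = 0.003708 K/W
R_total = 0.2371 K/W
Q = ΔT / R_total = 491 / 0.2371

Q ≈ 2070 W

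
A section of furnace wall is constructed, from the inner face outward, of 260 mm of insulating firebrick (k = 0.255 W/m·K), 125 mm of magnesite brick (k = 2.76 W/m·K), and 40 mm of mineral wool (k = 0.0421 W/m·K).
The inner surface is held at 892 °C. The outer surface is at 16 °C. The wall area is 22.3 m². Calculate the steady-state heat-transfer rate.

Q ≈ 9690 W

Model the wall as resistances in series:
R_insulating firebrick = L/(kA) = 0.26/(0.255×22.3) = 0.04572 K/W
R_magnesite brick = L/(kA) = 0.125/(2.76×22.3) = 0.002031 K/W
R_mineral wool = L/(kA) = 0.04/(0.0421×22.3) = 0.04261 K/W
R_total = 0.09036 K/W
Q = ΔT / R_total = 876 / 0.09036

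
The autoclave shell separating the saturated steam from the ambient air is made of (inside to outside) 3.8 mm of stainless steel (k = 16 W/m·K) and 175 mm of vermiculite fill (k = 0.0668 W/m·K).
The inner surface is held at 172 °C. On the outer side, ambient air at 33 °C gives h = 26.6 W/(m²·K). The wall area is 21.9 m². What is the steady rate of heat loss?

Q ≈ 1150 W

Thermal resistances in series:
R_stainless steel = L/(kA) = 0.0038/(16×21.9) = 1.084×10^-5 K/W
R_vermiculite fill = L/(kA) = 0.175/(0.0668×21.9) = 0.1196 K/W
R_outer film = 1/(h_o·A) = 1/(26.6×21.9) = 0.001717 K/W
R_total = 0.1214 K/W
Q = ΔT / R_total = 139 / 0.1214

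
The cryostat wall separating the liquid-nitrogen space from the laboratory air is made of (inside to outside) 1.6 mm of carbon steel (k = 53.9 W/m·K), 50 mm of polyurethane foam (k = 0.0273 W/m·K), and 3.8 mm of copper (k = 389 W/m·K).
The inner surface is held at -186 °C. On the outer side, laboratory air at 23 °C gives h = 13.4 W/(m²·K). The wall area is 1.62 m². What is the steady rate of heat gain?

Q ≈ 178 W

Using the resistance-network approach (series):
R_carbon steel = L/(kA) = 0.0016/(53.9×1.62) = 1.832×10^-5 K/W
R_polyurethane foam = L/(kA) = 0.05/(0.0273×1.62) = 1.131 K/W
R_copper = L/(kA) = 0.0038/(389×1.62) = 6.03×10^-6 K/W
R_outer film = 1/(h_o·A) = 1/(13.4×1.62) = 0.04607 K/W
R_total = 1.177 K/W
Q = ΔT / R_total = 209 / 1.177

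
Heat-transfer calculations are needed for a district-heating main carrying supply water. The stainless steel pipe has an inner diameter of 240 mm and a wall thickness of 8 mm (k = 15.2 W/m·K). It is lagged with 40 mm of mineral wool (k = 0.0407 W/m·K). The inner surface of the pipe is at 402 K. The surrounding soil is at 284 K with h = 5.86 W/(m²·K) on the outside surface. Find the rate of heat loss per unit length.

Cylindrical conduction, so R = ln(r₂/r₁)/(2πkL) per layer, in series:
R_stainless steel pipe wall = ln(128/120)/(2π×15.2×1) = 6.758×10^-4 K/W
R_mineral wool = ln(168/128)/(2π×0.0407×1) = 1.063 K/W
R_outer film = 1/(h_o·2πr_oL) = 1/(5.86×2π×0.168×1) = 0.1617 K/W
R_total = 1.226 K/W
Q = ΔT/R_total = 118/1.226

q′ ≈ 96.3 W/m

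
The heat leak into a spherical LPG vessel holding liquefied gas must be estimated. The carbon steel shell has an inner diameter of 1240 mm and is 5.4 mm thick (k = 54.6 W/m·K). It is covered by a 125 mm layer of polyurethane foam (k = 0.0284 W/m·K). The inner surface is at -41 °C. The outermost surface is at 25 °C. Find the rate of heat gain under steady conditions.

Q ≈ 88.4 W

Each spherical layer contributes R = (1/r_i − 1/r_o)/(4πk):
R_carbon steel shell = (1/0.62 − 1/0.6254)/(4π×54.6) = 2.03×10^-5 K/W
R_polyurethane foam = (1/0.6254 − 1/0.7504)/(4π×0.0284) = 0.7463 K/W
R_total = 0.7464 K/W
Q = ΔT/R_total = 66/0.7464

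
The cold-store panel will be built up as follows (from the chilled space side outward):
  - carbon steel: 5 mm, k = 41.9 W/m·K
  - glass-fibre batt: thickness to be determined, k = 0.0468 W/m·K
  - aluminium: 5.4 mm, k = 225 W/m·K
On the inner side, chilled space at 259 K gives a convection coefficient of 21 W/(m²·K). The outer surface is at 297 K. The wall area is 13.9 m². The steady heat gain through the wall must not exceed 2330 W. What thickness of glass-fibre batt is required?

L ≈ 8.37 mm

Series thermal resistances:
R_inner film = 1/(h_i·A) = 1/(21×13.9) = 0.003426 K/W
R_carbon steel = L/(kA) = 0.005/(41.9×13.9) = 8.585×10^-6 K/W
R_aluminium = L/(kA) = 0.0054/(225×13.9) = 1.727×10^-6 K/W
Sum of the known resistances R_other = 0.003436 K/W
Required total resistance R_tot = ΔT/Q_allow = 38/2330 = 0.01631 K/W
R_glass-fibre batt = R_tot − R_other = 0.01287 K/W
L = R·k·A = 0.01287×0.0468×13.9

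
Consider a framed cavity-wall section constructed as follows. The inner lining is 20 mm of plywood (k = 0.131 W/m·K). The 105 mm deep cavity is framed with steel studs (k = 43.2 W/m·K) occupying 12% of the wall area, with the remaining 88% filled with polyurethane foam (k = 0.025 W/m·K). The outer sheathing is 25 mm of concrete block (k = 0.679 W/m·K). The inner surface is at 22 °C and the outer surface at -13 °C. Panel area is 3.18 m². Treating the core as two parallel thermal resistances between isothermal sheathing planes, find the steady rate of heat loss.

Sheathing layers in series; stud and cavity paths in parallel between them.
R_inner = 0.02/(0.131×3.18) = 0.04801 K/W
R_stud  = 0.105/(43.2×0.12×3.18) = 0.006369 K/W
R_cav   = 0.105/(0.025×0.88×3.18) = 1.501 K/W
1/R_core = 1/R_stud + 1/R_cav → R_core = 0.006342 K/W
R_outer = 0.025/(0.679×3.18) = 0.01158 K/W
R_total = 0.06593 K/W
Q = ΔT/R_total = 35/0.06593

Q ≈ 531 W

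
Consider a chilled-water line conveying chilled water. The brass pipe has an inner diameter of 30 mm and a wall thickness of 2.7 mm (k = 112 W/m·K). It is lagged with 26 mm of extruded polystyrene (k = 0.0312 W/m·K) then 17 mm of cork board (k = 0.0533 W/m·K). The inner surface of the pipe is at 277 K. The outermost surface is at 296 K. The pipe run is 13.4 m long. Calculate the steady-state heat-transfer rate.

Q ≈ 45.5 W

For a radial system each layer contributes R = ln(r_out/r_in)/(2πkL); films add R = 1/(hA).
R_brass pipe wall = ln(17.7/15)/(2π×112×13.4) = 1.755×10^-5 K/W
R_extruded polystyrene = ln(43.7/17.7)/(2π×0.0312×13.4) = 0.3441 K/W
R_cork board = ln(60.7/43.7)/(2π×0.0533×13.4) = 0.07322 K/W
R_total = 0.4173 K/W
Q = ΔT/R_total = 19/0.4173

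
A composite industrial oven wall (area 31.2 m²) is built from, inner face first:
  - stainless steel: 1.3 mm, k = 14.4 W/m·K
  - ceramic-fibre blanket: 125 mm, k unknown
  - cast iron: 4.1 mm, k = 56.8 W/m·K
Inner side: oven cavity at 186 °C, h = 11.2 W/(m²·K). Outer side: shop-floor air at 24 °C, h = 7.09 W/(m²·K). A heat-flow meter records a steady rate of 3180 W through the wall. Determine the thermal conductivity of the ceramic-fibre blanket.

Model the wall as resistances in series:
R_inner film = 1/(h_i·A) = 1/(11.2×31.2) = 0.002862 K/W
R_stainless steel = L/(kA) = 0.0013/(14.4×31.2) = 2.894×10^-6 K/W
R_cast iron = L/(kA) = 0.0041/(56.8×31.2) = 2.314×10^-6 K/W
R_outer film = 1/(h_o·A) = 1/(7.09×31.2) = 0.004521 K/W
Sum of known resistances R_other = 0.007388 K/W
Total R = ΔT/Q = 162/3180 = 0.05094 K/W
R_ceramic-fibre blanket = R_total − R_other = 0.04356 K/W
k = L/(R·A) = 0.125/(0.04356×31.2)

k ≈ 0.092 W/(m·K)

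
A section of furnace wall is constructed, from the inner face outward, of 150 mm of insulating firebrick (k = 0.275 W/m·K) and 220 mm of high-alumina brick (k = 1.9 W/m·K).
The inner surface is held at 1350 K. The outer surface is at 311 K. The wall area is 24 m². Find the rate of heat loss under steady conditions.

Using the resistance-network approach (series):
R_insulating firebrick = L/(kA) = 0.15/(0.275×24) = 0.02273 K/W
R_high-alumina brick = L/(kA) = 0.22/(1.9×24) = 0.004825 K/W
R_total = 0.02755 K/W
Q = ΔT / R_total = 1039 / 0.02755

Q ≈ 37700 W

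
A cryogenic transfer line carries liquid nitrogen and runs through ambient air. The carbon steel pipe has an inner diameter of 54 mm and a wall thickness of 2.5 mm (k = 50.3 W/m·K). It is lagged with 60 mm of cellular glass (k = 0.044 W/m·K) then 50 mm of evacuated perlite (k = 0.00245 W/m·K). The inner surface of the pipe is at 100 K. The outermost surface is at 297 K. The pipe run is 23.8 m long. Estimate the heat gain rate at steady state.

Radial resistances (cylindrical: R_cond = ln(r_o/r_i)/(2πkL), R_conv = 1/(h·2πrL)):
R_carbon steel pipe wall = ln(29.5/27)/(2π×50.3×23.8) = 1.177×10^-5 K/W
R_cellular glass = ln(89.5/29.5)/(2π×0.044×23.8) = 0.1687 K/W
R_evacuated perlite = ln(139.5/89.5)/(2π×0.00245×23.8) = 1.211 K/W
R_total = 1.38 K/W
Q = ΔT/R_total = 197/1.38

Q ≈ 143 W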